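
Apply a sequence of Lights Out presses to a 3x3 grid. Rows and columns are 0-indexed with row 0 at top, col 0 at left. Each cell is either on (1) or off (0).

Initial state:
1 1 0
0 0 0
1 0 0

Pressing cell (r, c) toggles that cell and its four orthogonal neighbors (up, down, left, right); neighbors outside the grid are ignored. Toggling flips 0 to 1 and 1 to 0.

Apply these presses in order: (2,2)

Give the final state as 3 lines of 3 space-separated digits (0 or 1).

After press 1 at (2,2):
1 1 0
0 0 1
1 1 1

Answer: 1 1 0
0 0 1
1 1 1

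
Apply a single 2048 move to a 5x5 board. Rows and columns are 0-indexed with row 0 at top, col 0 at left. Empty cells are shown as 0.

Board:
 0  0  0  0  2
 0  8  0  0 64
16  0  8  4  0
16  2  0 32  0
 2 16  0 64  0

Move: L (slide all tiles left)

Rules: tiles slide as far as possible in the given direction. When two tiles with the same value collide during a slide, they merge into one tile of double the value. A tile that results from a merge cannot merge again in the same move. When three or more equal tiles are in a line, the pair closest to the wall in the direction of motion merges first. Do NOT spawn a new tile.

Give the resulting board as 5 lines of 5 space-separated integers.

Slide left:
row 0: [0, 0, 0, 0, 2] -> [2, 0, 0, 0, 0]
row 1: [0, 8, 0, 0, 64] -> [8, 64, 0, 0, 0]
row 2: [16, 0, 8, 4, 0] -> [16, 8, 4, 0, 0]
row 3: [16, 2, 0, 32, 0] -> [16, 2, 32, 0, 0]
row 4: [2, 16, 0, 64, 0] -> [2, 16, 64, 0, 0]

Answer:  2  0  0  0  0
 8 64  0  0  0
16  8  4  0  0
16  2 32  0  0
 2 16 64  0  0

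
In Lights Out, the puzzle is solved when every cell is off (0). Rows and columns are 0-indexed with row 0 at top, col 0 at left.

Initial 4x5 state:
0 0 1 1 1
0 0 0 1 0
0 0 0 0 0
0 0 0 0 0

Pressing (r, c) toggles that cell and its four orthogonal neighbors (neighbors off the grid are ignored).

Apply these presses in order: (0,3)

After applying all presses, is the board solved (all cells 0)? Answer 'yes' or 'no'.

Answer: yes

Derivation:
After press 1 at (0,3):
0 0 0 0 0
0 0 0 0 0
0 0 0 0 0
0 0 0 0 0

Lights still on: 0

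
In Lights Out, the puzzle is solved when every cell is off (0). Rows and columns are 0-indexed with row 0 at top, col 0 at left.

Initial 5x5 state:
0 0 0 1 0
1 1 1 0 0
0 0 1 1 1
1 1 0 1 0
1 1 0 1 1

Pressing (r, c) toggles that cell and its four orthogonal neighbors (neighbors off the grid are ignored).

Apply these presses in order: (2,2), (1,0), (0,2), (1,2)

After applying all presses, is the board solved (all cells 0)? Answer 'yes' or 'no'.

Answer: no

Derivation:
After press 1 at (2,2):
0 0 0 1 0
1 1 0 0 0
0 1 0 0 1
1 1 1 1 0
1 1 0 1 1

After press 2 at (1,0):
1 0 0 1 0
0 0 0 0 0
1 1 0 0 1
1 1 1 1 0
1 1 0 1 1

After press 3 at (0,2):
1 1 1 0 0
0 0 1 0 0
1 1 0 0 1
1 1 1 1 0
1 1 0 1 1

After press 4 at (1,2):
1 1 0 0 0
0 1 0 1 0
1 1 1 0 1
1 1 1 1 0
1 1 0 1 1

Lights still on: 16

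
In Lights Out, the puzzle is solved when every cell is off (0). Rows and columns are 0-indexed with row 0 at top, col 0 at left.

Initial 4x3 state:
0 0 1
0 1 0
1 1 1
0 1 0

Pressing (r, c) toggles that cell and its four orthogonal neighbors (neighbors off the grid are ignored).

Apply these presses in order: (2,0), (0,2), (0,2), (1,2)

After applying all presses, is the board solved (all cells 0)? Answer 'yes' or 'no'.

Answer: no

Derivation:
After press 1 at (2,0):
0 0 1
1 1 0
0 0 1
1 1 0

After press 2 at (0,2):
0 1 0
1 1 1
0 0 1
1 1 0

After press 3 at (0,2):
0 0 1
1 1 0
0 0 1
1 1 0

After press 4 at (1,2):
0 0 0
1 0 1
0 0 0
1 1 0

Lights still on: 4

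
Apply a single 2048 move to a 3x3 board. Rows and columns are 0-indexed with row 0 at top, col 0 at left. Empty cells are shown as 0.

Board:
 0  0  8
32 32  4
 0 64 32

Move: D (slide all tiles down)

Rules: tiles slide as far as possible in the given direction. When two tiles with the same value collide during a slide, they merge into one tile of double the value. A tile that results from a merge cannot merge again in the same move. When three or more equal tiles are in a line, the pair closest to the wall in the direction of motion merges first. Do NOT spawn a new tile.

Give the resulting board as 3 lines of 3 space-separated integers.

Slide down:
col 0: [0, 32, 0] -> [0, 0, 32]
col 1: [0, 32, 64] -> [0, 32, 64]
col 2: [8, 4, 32] -> [8, 4, 32]

Answer:  0  0  8
 0 32  4
32 64 32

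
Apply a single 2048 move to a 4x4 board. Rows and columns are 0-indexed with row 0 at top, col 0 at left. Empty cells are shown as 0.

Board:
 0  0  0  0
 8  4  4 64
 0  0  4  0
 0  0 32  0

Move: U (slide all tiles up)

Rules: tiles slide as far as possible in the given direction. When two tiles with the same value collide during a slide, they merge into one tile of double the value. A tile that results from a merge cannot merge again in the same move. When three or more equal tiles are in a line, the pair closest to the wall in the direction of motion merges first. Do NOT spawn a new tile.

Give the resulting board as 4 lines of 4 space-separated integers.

Slide up:
col 0: [0, 8, 0, 0] -> [8, 0, 0, 0]
col 1: [0, 4, 0, 0] -> [4, 0, 0, 0]
col 2: [0, 4, 4, 32] -> [8, 32, 0, 0]
col 3: [0, 64, 0, 0] -> [64, 0, 0, 0]

Answer:  8  4  8 64
 0  0 32  0
 0  0  0  0
 0  0  0  0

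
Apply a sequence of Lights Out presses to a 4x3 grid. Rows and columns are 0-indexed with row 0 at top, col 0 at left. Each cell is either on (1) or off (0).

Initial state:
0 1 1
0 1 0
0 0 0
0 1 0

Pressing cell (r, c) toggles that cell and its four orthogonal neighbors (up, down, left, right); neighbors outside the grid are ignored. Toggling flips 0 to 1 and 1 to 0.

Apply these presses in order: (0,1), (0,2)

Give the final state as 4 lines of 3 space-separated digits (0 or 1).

Answer: 1 1 1
0 0 1
0 0 0
0 1 0

Derivation:
After press 1 at (0,1):
1 0 0
0 0 0
0 0 0
0 1 0

After press 2 at (0,2):
1 1 1
0 0 1
0 0 0
0 1 0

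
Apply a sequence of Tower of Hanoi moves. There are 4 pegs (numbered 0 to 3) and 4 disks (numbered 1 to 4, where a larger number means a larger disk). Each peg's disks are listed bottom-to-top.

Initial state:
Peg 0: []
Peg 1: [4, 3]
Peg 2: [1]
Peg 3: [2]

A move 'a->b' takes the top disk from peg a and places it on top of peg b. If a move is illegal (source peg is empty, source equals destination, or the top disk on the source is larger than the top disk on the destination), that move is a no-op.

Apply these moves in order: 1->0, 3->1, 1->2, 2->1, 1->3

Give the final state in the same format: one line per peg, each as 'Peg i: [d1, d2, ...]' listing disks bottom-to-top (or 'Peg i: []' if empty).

After move 1 (1->0):
Peg 0: [3]
Peg 1: [4]
Peg 2: [1]
Peg 3: [2]

After move 2 (3->1):
Peg 0: [3]
Peg 1: [4, 2]
Peg 2: [1]
Peg 3: []

After move 3 (1->2):
Peg 0: [3]
Peg 1: [4, 2]
Peg 2: [1]
Peg 3: []

After move 4 (2->1):
Peg 0: [3]
Peg 1: [4, 2, 1]
Peg 2: []
Peg 3: []

After move 5 (1->3):
Peg 0: [3]
Peg 1: [4, 2]
Peg 2: []
Peg 3: [1]

Answer: Peg 0: [3]
Peg 1: [4, 2]
Peg 2: []
Peg 3: [1]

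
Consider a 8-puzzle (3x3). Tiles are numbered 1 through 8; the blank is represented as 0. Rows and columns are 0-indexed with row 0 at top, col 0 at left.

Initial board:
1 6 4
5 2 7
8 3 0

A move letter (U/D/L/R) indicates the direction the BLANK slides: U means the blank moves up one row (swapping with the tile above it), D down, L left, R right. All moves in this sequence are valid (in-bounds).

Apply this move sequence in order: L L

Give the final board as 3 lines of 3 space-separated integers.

After move 1 (L):
1 6 4
5 2 7
8 0 3

After move 2 (L):
1 6 4
5 2 7
0 8 3

Answer: 1 6 4
5 2 7
0 8 3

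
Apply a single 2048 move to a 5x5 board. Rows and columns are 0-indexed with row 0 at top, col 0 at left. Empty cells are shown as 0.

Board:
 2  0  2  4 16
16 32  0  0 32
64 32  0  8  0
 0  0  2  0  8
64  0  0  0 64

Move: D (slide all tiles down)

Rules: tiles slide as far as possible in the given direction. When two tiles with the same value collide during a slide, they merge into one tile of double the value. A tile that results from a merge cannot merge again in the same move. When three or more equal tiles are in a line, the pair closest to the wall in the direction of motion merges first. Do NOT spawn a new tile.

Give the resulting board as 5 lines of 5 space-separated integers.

Slide down:
col 0: [2, 16, 64, 0, 64] -> [0, 0, 2, 16, 128]
col 1: [0, 32, 32, 0, 0] -> [0, 0, 0, 0, 64]
col 2: [2, 0, 0, 2, 0] -> [0, 0, 0, 0, 4]
col 3: [4, 0, 8, 0, 0] -> [0, 0, 0, 4, 8]
col 4: [16, 32, 0, 8, 64] -> [0, 16, 32, 8, 64]

Answer:   0   0   0   0   0
  0   0   0   0  16
  2   0   0   0  32
 16   0   0   4   8
128  64   4   8  64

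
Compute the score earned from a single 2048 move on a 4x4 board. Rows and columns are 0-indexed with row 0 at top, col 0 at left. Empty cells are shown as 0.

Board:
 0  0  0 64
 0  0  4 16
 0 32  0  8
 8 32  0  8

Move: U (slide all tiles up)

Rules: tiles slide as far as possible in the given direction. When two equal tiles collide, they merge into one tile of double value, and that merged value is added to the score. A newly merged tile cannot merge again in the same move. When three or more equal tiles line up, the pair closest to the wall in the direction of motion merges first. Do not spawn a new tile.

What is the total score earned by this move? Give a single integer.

Slide up:
col 0: [0, 0, 0, 8] -> [8, 0, 0, 0]  score +0 (running 0)
col 1: [0, 0, 32, 32] -> [64, 0, 0, 0]  score +64 (running 64)
col 2: [0, 4, 0, 0] -> [4, 0, 0, 0]  score +0 (running 64)
col 3: [64, 16, 8, 8] -> [64, 16, 16, 0]  score +16 (running 80)
Board after move:
 8 64  4 64
 0  0  0 16
 0  0  0 16
 0  0  0  0

Answer: 80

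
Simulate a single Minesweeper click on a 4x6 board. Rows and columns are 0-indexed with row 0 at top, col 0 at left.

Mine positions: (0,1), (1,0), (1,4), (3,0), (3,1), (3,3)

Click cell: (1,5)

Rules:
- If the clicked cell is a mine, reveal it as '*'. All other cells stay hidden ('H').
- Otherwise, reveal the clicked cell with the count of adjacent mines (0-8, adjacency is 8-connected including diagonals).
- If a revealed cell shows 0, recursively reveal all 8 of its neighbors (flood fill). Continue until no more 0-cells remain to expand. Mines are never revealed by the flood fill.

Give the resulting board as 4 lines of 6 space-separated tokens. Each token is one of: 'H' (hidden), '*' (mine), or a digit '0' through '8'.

H H H H H H
H H H H H 1
H H H H H H
H H H H H H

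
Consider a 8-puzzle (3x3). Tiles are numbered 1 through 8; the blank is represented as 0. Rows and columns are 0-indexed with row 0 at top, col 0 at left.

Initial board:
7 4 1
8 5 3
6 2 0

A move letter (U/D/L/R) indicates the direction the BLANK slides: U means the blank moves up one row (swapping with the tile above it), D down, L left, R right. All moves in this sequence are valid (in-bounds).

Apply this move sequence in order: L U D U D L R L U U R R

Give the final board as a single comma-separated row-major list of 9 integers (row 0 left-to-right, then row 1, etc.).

Answer: 4, 1, 0, 7, 5, 3, 8, 6, 2

Derivation:
After move 1 (L):
7 4 1
8 5 3
6 0 2

After move 2 (U):
7 4 1
8 0 3
6 5 2

After move 3 (D):
7 4 1
8 5 3
6 0 2

After move 4 (U):
7 4 1
8 0 3
6 5 2

After move 5 (D):
7 4 1
8 5 3
6 0 2

After move 6 (L):
7 4 1
8 5 3
0 6 2

After move 7 (R):
7 4 1
8 5 3
6 0 2

After move 8 (L):
7 4 1
8 5 3
0 6 2

After move 9 (U):
7 4 1
0 5 3
8 6 2

After move 10 (U):
0 4 1
7 5 3
8 6 2

After move 11 (R):
4 0 1
7 5 3
8 6 2

After move 12 (R):
4 1 0
7 5 3
8 6 2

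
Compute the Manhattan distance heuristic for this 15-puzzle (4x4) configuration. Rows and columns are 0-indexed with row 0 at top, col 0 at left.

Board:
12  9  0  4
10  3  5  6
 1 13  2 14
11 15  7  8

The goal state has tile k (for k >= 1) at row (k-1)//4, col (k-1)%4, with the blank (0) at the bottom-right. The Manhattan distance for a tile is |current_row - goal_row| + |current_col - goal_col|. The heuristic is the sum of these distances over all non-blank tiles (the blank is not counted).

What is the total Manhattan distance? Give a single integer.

Tile 12: at (0,0), goal (2,3), distance |0-2|+|0-3| = 5
Tile 9: at (0,1), goal (2,0), distance |0-2|+|1-0| = 3
Tile 4: at (0,3), goal (0,3), distance |0-0|+|3-3| = 0
Tile 10: at (1,0), goal (2,1), distance |1-2|+|0-1| = 2
Tile 3: at (1,1), goal (0,2), distance |1-0|+|1-2| = 2
Tile 5: at (1,2), goal (1,0), distance |1-1|+|2-0| = 2
Tile 6: at (1,3), goal (1,1), distance |1-1|+|3-1| = 2
Tile 1: at (2,0), goal (0,0), distance |2-0|+|0-0| = 2
Tile 13: at (2,1), goal (3,0), distance |2-3|+|1-0| = 2
Tile 2: at (2,2), goal (0,1), distance |2-0|+|2-1| = 3
Tile 14: at (2,3), goal (3,1), distance |2-3|+|3-1| = 3
Tile 11: at (3,0), goal (2,2), distance |3-2|+|0-2| = 3
Tile 15: at (3,1), goal (3,2), distance |3-3|+|1-2| = 1
Tile 7: at (3,2), goal (1,2), distance |3-1|+|2-2| = 2
Tile 8: at (3,3), goal (1,3), distance |3-1|+|3-3| = 2
Sum: 5 + 3 + 0 + 2 + 2 + 2 + 2 + 2 + 2 + 3 + 3 + 3 + 1 + 2 + 2 = 34

Answer: 34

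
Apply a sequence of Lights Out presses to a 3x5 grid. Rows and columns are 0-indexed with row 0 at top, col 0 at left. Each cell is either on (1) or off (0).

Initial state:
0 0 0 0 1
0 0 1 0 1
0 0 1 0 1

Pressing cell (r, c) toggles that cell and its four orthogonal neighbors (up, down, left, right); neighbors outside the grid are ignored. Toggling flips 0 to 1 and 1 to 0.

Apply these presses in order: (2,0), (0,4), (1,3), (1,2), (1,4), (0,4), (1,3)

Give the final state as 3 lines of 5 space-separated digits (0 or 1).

After press 1 at (2,0):
0 0 0 0 1
1 0 1 0 1
1 1 1 0 1

After press 2 at (0,4):
0 0 0 1 0
1 0 1 0 0
1 1 1 0 1

After press 3 at (1,3):
0 0 0 0 0
1 0 0 1 1
1 1 1 1 1

After press 4 at (1,2):
0 0 1 0 0
1 1 1 0 1
1 1 0 1 1

After press 5 at (1,4):
0 0 1 0 1
1 1 1 1 0
1 1 0 1 0

After press 6 at (0,4):
0 0 1 1 0
1 1 1 1 1
1 1 0 1 0

After press 7 at (1,3):
0 0 1 0 0
1 1 0 0 0
1 1 0 0 0

Answer: 0 0 1 0 0
1 1 0 0 0
1 1 0 0 0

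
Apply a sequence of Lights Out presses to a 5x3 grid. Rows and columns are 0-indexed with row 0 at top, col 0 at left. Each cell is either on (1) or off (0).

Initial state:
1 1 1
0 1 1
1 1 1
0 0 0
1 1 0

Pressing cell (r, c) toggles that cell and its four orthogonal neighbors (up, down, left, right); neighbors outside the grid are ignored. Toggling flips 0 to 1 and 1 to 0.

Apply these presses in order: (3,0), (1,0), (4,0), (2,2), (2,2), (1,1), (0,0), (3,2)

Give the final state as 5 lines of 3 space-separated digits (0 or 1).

After press 1 at (3,0):
1 1 1
0 1 1
0 1 1
1 1 0
0 1 0

After press 2 at (1,0):
0 1 1
1 0 1
1 1 1
1 1 0
0 1 0

After press 3 at (4,0):
0 1 1
1 0 1
1 1 1
0 1 0
1 0 0

After press 4 at (2,2):
0 1 1
1 0 0
1 0 0
0 1 1
1 0 0

After press 5 at (2,2):
0 1 1
1 0 1
1 1 1
0 1 0
1 0 0

After press 6 at (1,1):
0 0 1
0 1 0
1 0 1
0 1 0
1 0 0

After press 7 at (0,0):
1 1 1
1 1 0
1 0 1
0 1 0
1 0 0

After press 8 at (3,2):
1 1 1
1 1 0
1 0 0
0 0 1
1 0 1

Answer: 1 1 1
1 1 0
1 0 0
0 0 1
1 0 1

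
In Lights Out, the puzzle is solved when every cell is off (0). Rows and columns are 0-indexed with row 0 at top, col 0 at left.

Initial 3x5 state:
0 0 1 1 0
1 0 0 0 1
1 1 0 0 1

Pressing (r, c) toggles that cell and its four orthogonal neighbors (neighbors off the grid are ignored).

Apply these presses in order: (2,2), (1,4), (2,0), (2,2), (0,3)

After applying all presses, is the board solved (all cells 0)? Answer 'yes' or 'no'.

Answer: yes

Derivation:
After press 1 at (2,2):
0 0 1 1 0
1 0 1 0 1
1 0 1 1 1

After press 2 at (1,4):
0 0 1 1 1
1 0 1 1 0
1 0 1 1 0

After press 3 at (2,0):
0 0 1 1 1
0 0 1 1 0
0 1 1 1 0

After press 4 at (2,2):
0 0 1 1 1
0 0 0 1 0
0 0 0 0 0

After press 5 at (0,3):
0 0 0 0 0
0 0 0 0 0
0 0 0 0 0

Lights still on: 0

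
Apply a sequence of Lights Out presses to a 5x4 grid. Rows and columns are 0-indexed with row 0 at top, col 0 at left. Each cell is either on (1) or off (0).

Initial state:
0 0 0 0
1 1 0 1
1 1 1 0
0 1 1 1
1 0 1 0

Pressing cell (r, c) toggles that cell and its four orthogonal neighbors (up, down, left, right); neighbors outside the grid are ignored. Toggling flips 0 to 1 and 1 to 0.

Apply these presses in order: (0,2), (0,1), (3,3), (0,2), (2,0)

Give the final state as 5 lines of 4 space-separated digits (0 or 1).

After press 1 at (0,2):
0 1 1 1
1 1 1 1
1 1 1 0
0 1 1 1
1 0 1 0

After press 2 at (0,1):
1 0 0 1
1 0 1 1
1 1 1 0
0 1 1 1
1 0 1 0

After press 3 at (3,3):
1 0 0 1
1 0 1 1
1 1 1 1
0 1 0 0
1 0 1 1

After press 4 at (0,2):
1 1 1 0
1 0 0 1
1 1 1 1
0 1 0 0
1 0 1 1

After press 5 at (2,0):
1 1 1 0
0 0 0 1
0 0 1 1
1 1 0 0
1 0 1 1

Answer: 1 1 1 0
0 0 0 1
0 0 1 1
1 1 0 0
1 0 1 1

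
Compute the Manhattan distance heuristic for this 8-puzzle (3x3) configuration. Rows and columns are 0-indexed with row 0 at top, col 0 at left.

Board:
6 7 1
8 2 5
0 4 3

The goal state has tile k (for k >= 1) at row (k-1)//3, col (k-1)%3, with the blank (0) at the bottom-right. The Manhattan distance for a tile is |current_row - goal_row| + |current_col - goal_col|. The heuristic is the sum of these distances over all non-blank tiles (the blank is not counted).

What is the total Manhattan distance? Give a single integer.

Answer: 16

Derivation:
Tile 6: at (0,0), goal (1,2), distance |0-1|+|0-2| = 3
Tile 7: at (0,1), goal (2,0), distance |0-2|+|1-0| = 3
Tile 1: at (0,2), goal (0,0), distance |0-0|+|2-0| = 2
Tile 8: at (1,0), goal (2,1), distance |1-2|+|0-1| = 2
Tile 2: at (1,1), goal (0,1), distance |1-0|+|1-1| = 1
Tile 5: at (1,2), goal (1,1), distance |1-1|+|2-1| = 1
Tile 4: at (2,1), goal (1,0), distance |2-1|+|1-0| = 2
Tile 3: at (2,2), goal (0,2), distance |2-0|+|2-2| = 2
Sum: 3 + 3 + 2 + 2 + 1 + 1 + 2 + 2 = 16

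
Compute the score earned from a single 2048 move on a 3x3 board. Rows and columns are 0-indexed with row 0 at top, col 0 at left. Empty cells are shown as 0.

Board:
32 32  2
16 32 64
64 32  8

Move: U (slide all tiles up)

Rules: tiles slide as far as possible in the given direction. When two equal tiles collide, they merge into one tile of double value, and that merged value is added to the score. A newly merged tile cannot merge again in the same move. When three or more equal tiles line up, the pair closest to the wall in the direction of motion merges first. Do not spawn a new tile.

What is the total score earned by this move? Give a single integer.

Answer: 64

Derivation:
Slide up:
col 0: [32, 16, 64] -> [32, 16, 64]  score +0 (running 0)
col 1: [32, 32, 32] -> [64, 32, 0]  score +64 (running 64)
col 2: [2, 64, 8] -> [2, 64, 8]  score +0 (running 64)
Board after move:
32 64  2
16 32 64
64  0  8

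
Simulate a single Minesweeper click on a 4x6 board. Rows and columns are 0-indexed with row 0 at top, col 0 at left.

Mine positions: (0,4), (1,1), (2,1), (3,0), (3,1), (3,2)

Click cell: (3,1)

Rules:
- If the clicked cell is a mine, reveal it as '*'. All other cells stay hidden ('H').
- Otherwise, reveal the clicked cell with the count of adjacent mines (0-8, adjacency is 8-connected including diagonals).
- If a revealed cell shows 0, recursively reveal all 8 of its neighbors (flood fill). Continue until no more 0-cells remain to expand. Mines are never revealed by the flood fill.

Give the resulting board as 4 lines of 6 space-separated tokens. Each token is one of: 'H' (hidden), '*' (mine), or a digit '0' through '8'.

H H H H H H
H H H H H H
H H H H H H
H * H H H H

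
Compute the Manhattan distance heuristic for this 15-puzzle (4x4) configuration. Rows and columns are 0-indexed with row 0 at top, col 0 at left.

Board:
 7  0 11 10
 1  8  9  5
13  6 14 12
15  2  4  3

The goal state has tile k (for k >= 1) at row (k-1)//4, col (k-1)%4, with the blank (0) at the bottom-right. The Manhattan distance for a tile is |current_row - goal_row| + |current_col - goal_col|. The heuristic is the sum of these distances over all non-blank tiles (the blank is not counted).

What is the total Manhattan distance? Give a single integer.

Answer: 35

Derivation:
Tile 7: (0,0)->(1,2) = 3
Tile 11: (0,2)->(2,2) = 2
Tile 10: (0,3)->(2,1) = 4
Tile 1: (1,0)->(0,0) = 1
Tile 8: (1,1)->(1,3) = 2
Tile 9: (1,2)->(2,0) = 3
Tile 5: (1,3)->(1,0) = 3
Tile 13: (2,0)->(3,0) = 1
Tile 6: (2,1)->(1,1) = 1
Tile 14: (2,2)->(3,1) = 2
Tile 12: (2,3)->(2,3) = 0
Tile 15: (3,0)->(3,2) = 2
Tile 2: (3,1)->(0,1) = 3
Tile 4: (3,2)->(0,3) = 4
Tile 3: (3,3)->(0,2) = 4
Sum: 3 + 2 + 4 + 1 + 2 + 3 + 3 + 1 + 1 + 2 + 0 + 2 + 3 + 4 + 4 = 35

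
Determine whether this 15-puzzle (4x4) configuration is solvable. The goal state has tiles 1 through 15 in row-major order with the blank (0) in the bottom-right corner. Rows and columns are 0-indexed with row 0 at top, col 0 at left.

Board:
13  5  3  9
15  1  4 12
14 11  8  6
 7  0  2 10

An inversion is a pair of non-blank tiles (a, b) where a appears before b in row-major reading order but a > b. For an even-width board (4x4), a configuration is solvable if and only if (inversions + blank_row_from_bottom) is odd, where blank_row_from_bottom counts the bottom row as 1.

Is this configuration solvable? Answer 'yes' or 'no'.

Answer: no

Derivation:
Inversions: 57
Blank is in row 3 (0-indexed from top), which is row 1 counting from the bottom (bottom = 1).
57 + 1 = 58, which is even, so the puzzle is not solvable.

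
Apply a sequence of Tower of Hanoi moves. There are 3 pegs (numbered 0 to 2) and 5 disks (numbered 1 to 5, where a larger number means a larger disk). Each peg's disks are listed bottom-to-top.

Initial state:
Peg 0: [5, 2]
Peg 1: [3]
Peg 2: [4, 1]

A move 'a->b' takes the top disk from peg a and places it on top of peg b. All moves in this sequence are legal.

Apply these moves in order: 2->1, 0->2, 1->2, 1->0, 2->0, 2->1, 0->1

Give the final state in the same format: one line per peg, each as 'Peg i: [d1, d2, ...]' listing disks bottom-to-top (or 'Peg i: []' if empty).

Answer: Peg 0: [5, 3]
Peg 1: [2, 1]
Peg 2: [4]

Derivation:
After move 1 (2->1):
Peg 0: [5, 2]
Peg 1: [3, 1]
Peg 2: [4]

After move 2 (0->2):
Peg 0: [5]
Peg 1: [3, 1]
Peg 2: [4, 2]

After move 3 (1->2):
Peg 0: [5]
Peg 1: [3]
Peg 2: [4, 2, 1]

After move 4 (1->0):
Peg 0: [5, 3]
Peg 1: []
Peg 2: [4, 2, 1]

After move 5 (2->0):
Peg 0: [5, 3, 1]
Peg 1: []
Peg 2: [4, 2]

After move 6 (2->1):
Peg 0: [5, 3, 1]
Peg 1: [2]
Peg 2: [4]

After move 7 (0->1):
Peg 0: [5, 3]
Peg 1: [2, 1]
Peg 2: [4]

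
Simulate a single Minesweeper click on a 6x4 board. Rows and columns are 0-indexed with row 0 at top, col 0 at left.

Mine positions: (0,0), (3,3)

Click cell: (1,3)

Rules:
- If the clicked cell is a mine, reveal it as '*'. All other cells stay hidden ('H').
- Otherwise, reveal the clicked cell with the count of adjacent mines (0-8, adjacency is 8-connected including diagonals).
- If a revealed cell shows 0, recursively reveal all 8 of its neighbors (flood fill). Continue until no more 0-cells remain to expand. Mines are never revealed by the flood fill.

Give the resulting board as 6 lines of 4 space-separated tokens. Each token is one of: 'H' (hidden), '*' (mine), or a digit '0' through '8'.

H 1 0 0
1 1 0 0
0 0 1 1
0 0 1 H
0 0 1 1
0 0 0 0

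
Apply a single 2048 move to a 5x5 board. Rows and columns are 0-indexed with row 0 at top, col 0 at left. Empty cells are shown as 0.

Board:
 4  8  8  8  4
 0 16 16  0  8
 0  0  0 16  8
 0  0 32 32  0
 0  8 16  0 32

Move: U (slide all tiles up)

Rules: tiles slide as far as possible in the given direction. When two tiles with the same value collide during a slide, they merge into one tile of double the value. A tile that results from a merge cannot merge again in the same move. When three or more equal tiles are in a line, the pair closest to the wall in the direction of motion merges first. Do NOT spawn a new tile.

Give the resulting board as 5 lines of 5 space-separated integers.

Slide up:
col 0: [4, 0, 0, 0, 0] -> [4, 0, 0, 0, 0]
col 1: [8, 16, 0, 0, 8] -> [8, 16, 8, 0, 0]
col 2: [8, 16, 0, 32, 16] -> [8, 16, 32, 16, 0]
col 3: [8, 0, 16, 32, 0] -> [8, 16, 32, 0, 0]
col 4: [4, 8, 8, 0, 32] -> [4, 16, 32, 0, 0]

Answer:  4  8  8  8  4
 0 16 16 16 16
 0  8 32 32 32
 0  0 16  0  0
 0  0  0  0  0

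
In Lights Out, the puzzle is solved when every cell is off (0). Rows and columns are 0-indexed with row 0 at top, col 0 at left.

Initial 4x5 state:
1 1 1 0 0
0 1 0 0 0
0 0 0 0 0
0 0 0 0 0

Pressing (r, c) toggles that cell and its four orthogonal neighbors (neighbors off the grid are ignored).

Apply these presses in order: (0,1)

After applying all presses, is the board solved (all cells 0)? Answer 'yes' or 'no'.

Answer: yes

Derivation:
After press 1 at (0,1):
0 0 0 0 0
0 0 0 0 0
0 0 0 0 0
0 0 0 0 0

Lights still on: 0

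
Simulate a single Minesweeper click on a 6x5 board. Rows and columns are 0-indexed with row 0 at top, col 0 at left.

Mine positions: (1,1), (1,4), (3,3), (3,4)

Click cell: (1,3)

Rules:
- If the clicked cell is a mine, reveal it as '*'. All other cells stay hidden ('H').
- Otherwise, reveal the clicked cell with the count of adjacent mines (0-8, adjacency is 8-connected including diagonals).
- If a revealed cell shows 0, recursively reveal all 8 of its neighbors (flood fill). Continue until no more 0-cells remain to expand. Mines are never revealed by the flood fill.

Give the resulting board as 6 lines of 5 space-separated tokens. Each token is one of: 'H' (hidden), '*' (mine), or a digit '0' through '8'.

H H H H H
H H H 1 H
H H H H H
H H H H H
H H H H H
H H H H H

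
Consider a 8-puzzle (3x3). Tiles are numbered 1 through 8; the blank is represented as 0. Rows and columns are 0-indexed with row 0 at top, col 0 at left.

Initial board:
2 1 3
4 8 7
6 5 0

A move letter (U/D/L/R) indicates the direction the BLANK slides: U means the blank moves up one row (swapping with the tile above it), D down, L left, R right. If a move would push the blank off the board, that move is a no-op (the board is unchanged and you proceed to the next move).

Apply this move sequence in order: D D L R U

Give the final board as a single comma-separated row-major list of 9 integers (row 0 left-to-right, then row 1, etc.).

After move 1 (D):
2 1 3
4 8 7
6 5 0

After move 2 (D):
2 1 3
4 8 7
6 5 0

After move 3 (L):
2 1 3
4 8 7
6 0 5

After move 4 (R):
2 1 3
4 8 7
6 5 0

After move 5 (U):
2 1 3
4 8 0
6 5 7

Answer: 2, 1, 3, 4, 8, 0, 6, 5, 7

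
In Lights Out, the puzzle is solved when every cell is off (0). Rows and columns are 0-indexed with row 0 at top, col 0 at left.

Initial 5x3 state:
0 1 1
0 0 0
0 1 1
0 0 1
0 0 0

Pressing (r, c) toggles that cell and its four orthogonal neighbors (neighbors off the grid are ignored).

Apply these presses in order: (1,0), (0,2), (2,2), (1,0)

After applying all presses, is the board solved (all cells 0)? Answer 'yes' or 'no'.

Answer: yes

Derivation:
After press 1 at (1,0):
1 1 1
1 1 0
1 1 1
0 0 1
0 0 0

After press 2 at (0,2):
1 0 0
1 1 1
1 1 1
0 0 1
0 0 0

After press 3 at (2,2):
1 0 0
1 1 0
1 0 0
0 0 0
0 0 0

After press 4 at (1,0):
0 0 0
0 0 0
0 0 0
0 0 0
0 0 0

Lights still on: 0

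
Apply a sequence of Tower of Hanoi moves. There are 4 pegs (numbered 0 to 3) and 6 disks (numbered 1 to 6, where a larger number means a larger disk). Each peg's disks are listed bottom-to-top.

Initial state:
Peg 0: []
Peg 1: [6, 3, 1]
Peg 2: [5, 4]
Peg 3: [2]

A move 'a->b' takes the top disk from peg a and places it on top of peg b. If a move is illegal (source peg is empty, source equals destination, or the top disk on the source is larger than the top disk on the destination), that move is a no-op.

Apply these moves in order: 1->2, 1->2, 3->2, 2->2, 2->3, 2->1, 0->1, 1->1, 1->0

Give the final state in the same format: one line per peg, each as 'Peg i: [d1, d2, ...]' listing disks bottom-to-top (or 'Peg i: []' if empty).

Answer: Peg 0: [3]
Peg 1: [6]
Peg 2: [5, 4]
Peg 3: [2, 1]

Derivation:
After move 1 (1->2):
Peg 0: []
Peg 1: [6, 3]
Peg 2: [5, 4, 1]
Peg 3: [2]

After move 2 (1->2):
Peg 0: []
Peg 1: [6, 3]
Peg 2: [5, 4, 1]
Peg 3: [2]

After move 3 (3->2):
Peg 0: []
Peg 1: [6, 3]
Peg 2: [5, 4, 1]
Peg 3: [2]

After move 4 (2->2):
Peg 0: []
Peg 1: [6, 3]
Peg 2: [5, 4, 1]
Peg 3: [2]

After move 5 (2->3):
Peg 0: []
Peg 1: [6, 3]
Peg 2: [5, 4]
Peg 3: [2, 1]

After move 6 (2->1):
Peg 0: []
Peg 1: [6, 3]
Peg 2: [5, 4]
Peg 3: [2, 1]

After move 7 (0->1):
Peg 0: []
Peg 1: [6, 3]
Peg 2: [5, 4]
Peg 3: [2, 1]

After move 8 (1->1):
Peg 0: []
Peg 1: [6, 3]
Peg 2: [5, 4]
Peg 3: [2, 1]

After move 9 (1->0):
Peg 0: [3]
Peg 1: [6]
Peg 2: [5, 4]
Peg 3: [2, 1]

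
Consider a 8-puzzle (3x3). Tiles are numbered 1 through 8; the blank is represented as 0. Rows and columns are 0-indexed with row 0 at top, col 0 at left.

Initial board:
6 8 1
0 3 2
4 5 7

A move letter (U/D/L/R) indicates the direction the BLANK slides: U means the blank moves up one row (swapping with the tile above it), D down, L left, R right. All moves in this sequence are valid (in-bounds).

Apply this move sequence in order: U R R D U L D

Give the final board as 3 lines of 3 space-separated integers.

Answer: 8 3 1
6 0 2
4 5 7

Derivation:
After move 1 (U):
0 8 1
6 3 2
4 5 7

After move 2 (R):
8 0 1
6 3 2
4 5 7

After move 3 (R):
8 1 0
6 3 2
4 5 7

After move 4 (D):
8 1 2
6 3 0
4 5 7

After move 5 (U):
8 1 0
6 3 2
4 5 7

After move 6 (L):
8 0 1
6 3 2
4 5 7

After move 7 (D):
8 3 1
6 0 2
4 5 7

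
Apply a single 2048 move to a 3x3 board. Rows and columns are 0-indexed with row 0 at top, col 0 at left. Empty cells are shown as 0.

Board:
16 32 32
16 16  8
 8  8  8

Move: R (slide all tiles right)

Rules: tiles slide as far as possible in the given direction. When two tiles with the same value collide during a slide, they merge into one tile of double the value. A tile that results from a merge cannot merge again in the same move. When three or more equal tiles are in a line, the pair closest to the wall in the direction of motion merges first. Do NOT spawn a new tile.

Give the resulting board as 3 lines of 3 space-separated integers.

Slide right:
row 0: [16, 32, 32] -> [0, 16, 64]
row 1: [16, 16, 8] -> [0, 32, 8]
row 2: [8, 8, 8] -> [0, 8, 16]

Answer:  0 16 64
 0 32  8
 0  8 16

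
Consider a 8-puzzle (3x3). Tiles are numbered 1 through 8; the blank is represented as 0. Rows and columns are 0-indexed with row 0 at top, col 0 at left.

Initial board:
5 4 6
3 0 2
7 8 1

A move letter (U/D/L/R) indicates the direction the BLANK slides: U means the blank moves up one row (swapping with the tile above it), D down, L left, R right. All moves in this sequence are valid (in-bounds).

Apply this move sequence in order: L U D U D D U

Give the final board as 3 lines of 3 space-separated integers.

Answer: 5 4 6
0 3 2
7 8 1

Derivation:
After move 1 (L):
5 4 6
0 3 2
7 8 1

After move 2 (U):
0 4 6
5 3 2
7 8 1

After move 3 (D):
5 4 6
0 3 2
7 8 1

After move 4 (U):
0 4 6
5 3 2
7 8 1

After move 5 (D):
5 4 6
0 3 2
7 8 1

After move 6 (D):
5 4 6
7 3 2
0 8 1

After move 7 (U):
5 4 6
0 3 2
7 8 1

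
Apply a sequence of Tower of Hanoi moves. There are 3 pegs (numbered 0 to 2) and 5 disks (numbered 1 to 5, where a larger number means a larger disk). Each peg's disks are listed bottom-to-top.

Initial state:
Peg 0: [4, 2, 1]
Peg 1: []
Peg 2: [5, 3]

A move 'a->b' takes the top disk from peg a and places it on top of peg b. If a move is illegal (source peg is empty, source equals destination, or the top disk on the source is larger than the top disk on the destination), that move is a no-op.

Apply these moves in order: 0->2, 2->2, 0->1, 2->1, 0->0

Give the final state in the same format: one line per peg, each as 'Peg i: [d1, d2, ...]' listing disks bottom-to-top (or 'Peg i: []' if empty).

Answer: Peg 0: [4]
Peg 1: [2, 1]
Peg 2: [5, 3]

Derivation:
After move 1 (0->2):
Peg 0: [4, 2]
Peg 1: []
Peg 2: [5, 3, 1]

After move 2 (2->2):
Peg 0: [4, 2]
Peg 1: []
Peg 2: [5, 3, 1]

After move 3 (0->1):
Peg 0: [4]
Peg 1: [2]
Peg 2: [5, 3, 1]

After move 4 (2->1):
Peg 0: [4]
Peg 1: [2, 1]
Peg 2: [5, 3]

After move 5 (0->0):
Peg 0: [4]
Peg 1: [2, 1]
Peg 2: [5, 3]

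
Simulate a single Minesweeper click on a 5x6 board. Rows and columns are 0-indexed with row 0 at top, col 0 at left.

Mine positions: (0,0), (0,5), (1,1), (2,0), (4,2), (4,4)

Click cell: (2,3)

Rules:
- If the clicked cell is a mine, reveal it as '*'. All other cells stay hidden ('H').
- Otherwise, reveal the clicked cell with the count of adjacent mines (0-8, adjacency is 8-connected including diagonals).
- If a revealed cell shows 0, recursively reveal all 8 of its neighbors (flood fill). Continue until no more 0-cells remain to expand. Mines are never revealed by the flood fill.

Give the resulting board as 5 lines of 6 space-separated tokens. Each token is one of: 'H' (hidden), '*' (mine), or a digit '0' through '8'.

H H 1 0 1 H
H H 1 0 1 1
H H 1 0 0 0
H H 1 2 1 1
H H H H H H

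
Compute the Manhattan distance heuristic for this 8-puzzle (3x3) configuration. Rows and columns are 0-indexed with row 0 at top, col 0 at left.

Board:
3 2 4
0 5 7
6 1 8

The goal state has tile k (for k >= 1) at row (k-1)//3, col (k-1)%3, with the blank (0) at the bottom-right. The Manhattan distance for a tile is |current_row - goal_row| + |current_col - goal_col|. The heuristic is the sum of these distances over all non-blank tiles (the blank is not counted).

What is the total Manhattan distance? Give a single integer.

Tile 3: at (0,0), goal (0,2), distance |0-0|+|0-2| = 2
Tile 2: at (0,1), goal (0,1), distance |0-0|+|1-1| = 0
Tile 4: at (0,2), goal (1,0), distance |0-1|+|2-0| = 3
Tile 5: at (1,1), goal (1,1), distance |1-1|+|1-1| = 0
Tile 7: at (1,2), goal (2,0), distance |1-2|+|2-0| = 3
Tile 6: at (2,0), goal (1,2), distance |2-1|+|0-2| = 3
Tile 1: at (2,1), goal (0,0), distance |2-0|+|1-0| = 3
Tile 8: at (2,2), goal (2,1), distance |2-2|+|2-1| = 1
Sum: 2 + 0 + 3 + 0 + 3 + 3 + 3 + 1 = 15

Answer: 15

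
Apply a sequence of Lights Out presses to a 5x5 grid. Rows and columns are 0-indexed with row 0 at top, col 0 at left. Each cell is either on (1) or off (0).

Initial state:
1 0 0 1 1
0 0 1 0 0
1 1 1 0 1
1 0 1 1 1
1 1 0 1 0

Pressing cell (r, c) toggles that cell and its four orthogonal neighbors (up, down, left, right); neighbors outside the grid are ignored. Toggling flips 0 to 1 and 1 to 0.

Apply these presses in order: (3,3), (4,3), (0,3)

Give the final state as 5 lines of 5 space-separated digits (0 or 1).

Answer: 1 0 1 0 0
0 0 1 1 0
1 1 1 1 1
1 0 0 1 0
1 1 1 1 1

Derivation:
After press 1 at (3,3):
1 0 0 1 1
0 0 1 0 0
1 1 1 1 1
1 0 0 0 0
1 1 0 0 0

After press 2 at (4,3):
1 0 0 1 1
0 0 1 0 0
1 1 1 1 1
1 0 0 1 0
1 1 1 1 1

After press 3 at (0,3):
1 0 1 0 0
0 0 1 1 0
1 1 1 1 1
1 0 0 1 0
1 1 1 1 1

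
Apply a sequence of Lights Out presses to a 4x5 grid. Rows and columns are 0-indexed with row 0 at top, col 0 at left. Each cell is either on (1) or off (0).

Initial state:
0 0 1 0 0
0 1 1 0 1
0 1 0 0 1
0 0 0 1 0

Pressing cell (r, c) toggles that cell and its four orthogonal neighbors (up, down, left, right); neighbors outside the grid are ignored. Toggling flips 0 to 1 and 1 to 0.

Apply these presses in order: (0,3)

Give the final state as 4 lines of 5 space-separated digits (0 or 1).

Answer: 0 0 0 1 1
0 1 1 1 1
0 1 0 0 1
0 0 0 1 0

Derivation:
After press 1 at (0,3):
0 0 0 1 1
0 1 1 1 1
0 1 0 0 1
0 0 0 1 0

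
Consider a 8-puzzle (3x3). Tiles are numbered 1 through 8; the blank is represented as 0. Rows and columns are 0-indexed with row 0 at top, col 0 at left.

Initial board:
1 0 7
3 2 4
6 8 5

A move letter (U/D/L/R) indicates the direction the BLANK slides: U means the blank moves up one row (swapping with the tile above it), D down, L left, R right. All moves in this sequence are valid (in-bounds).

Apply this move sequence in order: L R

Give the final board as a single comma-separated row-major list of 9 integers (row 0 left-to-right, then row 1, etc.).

After move 1 (L):
0 1 7
3 2 4
6 8 5

After move 2 (R):
1 0 7
3 2 4
6 8 5

Answer: 1, 0, 7, 3, 2, 4, 6, 8, 5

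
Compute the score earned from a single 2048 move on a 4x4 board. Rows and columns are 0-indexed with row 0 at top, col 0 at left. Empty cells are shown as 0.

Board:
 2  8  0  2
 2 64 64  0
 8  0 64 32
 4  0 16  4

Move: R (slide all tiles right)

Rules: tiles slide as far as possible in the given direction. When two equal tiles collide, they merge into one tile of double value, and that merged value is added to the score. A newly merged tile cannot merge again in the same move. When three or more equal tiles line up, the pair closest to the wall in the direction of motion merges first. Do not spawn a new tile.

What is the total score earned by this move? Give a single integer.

Answer: 128

Derivation:
Slide right:
row 0: [2, 8, 0, 2] -> [0, 2, 8, 2]  score +0 (running 0)
row 1: [2, 64, 64, 0] -> [0, 0, 2, 128]  score +128 (running 128)
row 2: [8, 0, 64, 32] -> [0, 8, 64, 32]  score +0 (running 128)
row 3: [4, 0, 16, 4] -> [0, 4, 16, 4]  score +0 (running 128)
Board after move:
  0   2   8   2
  0   0   2 128
  0   8  64  32
  0   4  16   4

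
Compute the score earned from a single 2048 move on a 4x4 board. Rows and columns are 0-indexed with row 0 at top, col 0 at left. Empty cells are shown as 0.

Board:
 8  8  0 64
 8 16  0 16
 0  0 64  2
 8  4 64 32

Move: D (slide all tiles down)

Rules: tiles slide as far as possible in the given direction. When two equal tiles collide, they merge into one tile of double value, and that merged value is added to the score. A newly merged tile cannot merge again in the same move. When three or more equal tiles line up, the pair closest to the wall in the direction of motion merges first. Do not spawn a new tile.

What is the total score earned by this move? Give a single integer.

Answer: 144

Derivation:
Slide down:
col 0: [8, 8, 0, 8] -> [0, 0, 8, 16]  score +16 (running 16)
col 1: [8, 16, 0, 4] -> [0, 8, 16, 4]  score +0 (running 16)
col 2: [0, 0, 64, 64] -> [0, 0, 0, 128]  score +128 (running 144)
col 3: [64, 16, 2, 32] -> [64, 16, 2, 32]  score +0 (running 144)
Board after move:
  0   0   0  64
  0   8   0  16
  8  16   0   2
 16   4 128  32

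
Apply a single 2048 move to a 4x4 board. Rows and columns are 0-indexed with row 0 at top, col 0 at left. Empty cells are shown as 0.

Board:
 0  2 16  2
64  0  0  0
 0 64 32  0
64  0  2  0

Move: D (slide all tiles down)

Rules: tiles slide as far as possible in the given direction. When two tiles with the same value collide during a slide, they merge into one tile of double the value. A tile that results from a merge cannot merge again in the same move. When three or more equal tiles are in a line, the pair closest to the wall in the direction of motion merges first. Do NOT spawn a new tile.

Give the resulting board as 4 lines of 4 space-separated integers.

Answer:   0   0   0   0
  0   0  16   0
  0   2  32   0
128  64   2   2

Derivation:
Slide down:
col 0: [0, 64, 0, 64] -> [0, 0, 0, 128]
col 1: [2, 0, 64, 0] -> [0, 0, 2, 64]
col 2: [16, 0, 32, 2] -> [0, 16, 32, 2]
col 3: [2, 0, 0, 0] -> [0, 0, 0, 2]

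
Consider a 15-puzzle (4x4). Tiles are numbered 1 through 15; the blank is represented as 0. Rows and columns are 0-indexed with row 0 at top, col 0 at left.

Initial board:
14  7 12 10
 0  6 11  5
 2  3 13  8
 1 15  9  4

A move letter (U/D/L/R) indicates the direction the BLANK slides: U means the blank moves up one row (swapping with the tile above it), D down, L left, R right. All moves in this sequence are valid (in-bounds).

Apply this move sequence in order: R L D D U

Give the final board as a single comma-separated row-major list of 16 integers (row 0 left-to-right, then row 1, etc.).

After move 1 (R):
14  7 12 10
 6  0 11  5
 2  3 13  8
 1 15  9  4

After move 2 (L):
14  7 12 10
 0  6 11  5
 2  3 13  8
 1 15  9  4

After move 3 (D):
14  7 12 10
 2  6 11  5
 0  3 13  8
 1 15  9  4

After move 4 (D):
14  7 12 10
 2  6 11  5
 1  3 13  8
 0 15  9  4

After move 5 (U):
14  7 12 10
 2  6 11  5
 0  3 13  8
 1 15  9  4

Answer: 14, 7, 12, 10, 2, 6, 11, 5, 0, 3, 13, 8, 1, 15, 9, 4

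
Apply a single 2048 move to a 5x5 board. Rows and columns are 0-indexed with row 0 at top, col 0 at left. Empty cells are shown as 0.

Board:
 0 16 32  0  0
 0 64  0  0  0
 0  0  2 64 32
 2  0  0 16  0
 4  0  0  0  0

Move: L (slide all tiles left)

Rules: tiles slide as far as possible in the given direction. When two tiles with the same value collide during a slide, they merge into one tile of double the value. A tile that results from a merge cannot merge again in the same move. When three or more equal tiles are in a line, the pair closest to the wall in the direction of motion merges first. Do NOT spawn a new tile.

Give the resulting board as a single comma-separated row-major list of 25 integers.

Slide left:
row 0: [0, 16, 32, 0, 0] -> [16, 32, 0, 0, 0]
row 1: [0, 64, 0, 0, 0] -> [64, 0, 0, 0, 0]
row 2: [0, 0, 2, 64, 32] -> [2, 64, 32, 0, 0]
row 3: [2, 0, 0, 16, 0] -> [2, 16, 0, 0, 0]
row 4: [4, 0, 0, 0, 0] -> [4, 0, 0, 0, 0]

Answer: 16, 32, 0, 0, 0, 64, 0, 0, 0, 0, 2, 64, 32, 0, 0, 2, 16, 0, 0, 0, 4, 0, 0, 0, 0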